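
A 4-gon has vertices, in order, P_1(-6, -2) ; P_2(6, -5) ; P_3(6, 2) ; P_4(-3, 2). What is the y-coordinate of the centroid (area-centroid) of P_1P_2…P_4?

Apply the shoelace (surveyor's) formula. First the cross-terms c_i = x_i·y_{i+1} − x_{i+1}·y_i:
  42, 42, 18, 18  ⇒  2A = 120, A = 60.
Then Σ (y_i + y_{i+1})·c_i = -348, so ȳ = -348 / (6·60) = -29/30.

-29/30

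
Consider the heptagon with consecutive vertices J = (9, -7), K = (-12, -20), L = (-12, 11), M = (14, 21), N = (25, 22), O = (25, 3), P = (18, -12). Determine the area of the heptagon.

Cross-terms: -264, -372, -406, -217, -475, -354, -18  ⇒  Σ = -2106
Area = |Σ|/2 = 1053.

1053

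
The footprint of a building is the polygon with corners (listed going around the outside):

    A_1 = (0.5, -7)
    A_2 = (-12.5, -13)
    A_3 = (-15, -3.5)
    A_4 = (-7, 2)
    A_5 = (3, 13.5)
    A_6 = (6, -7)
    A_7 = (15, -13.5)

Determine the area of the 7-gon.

Apply the shoelace (surveyor's) formula: 2A = Σ (x_i·y_{i+1} − x_{i+1}·y_i), indices taken mod 7.
A_1→A_2: (0.5)(-13) − (-12.5)(-7) = -94
A_2→A_3: (-12.5)(-3.5) − (-15)(-13) = -151.25
A_3→A_4: (-15)(2) − (-7)(-3.5) = -54.5
A_4→A_5: (-7)(13.5) − (3)(2) = -100.5
A_5→A_6: (3)(-7) − (6)(13.5) = -102
A_6→A_7: (6)(-13.5) − (15)(-7) = 24
A_7→A_1: (15)(-7) − (0.5)(-13.5) = -98.25
Σ = -576.5
Area = |Σ|/2 = 288.25.

288.25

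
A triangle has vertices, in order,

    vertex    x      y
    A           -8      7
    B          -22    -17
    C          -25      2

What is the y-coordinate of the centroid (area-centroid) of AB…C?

Apply the shoelace formula. First the cross-terms c_i = x_i·y_{i+1} − x_{i+1}·y_i:
  290, -469, -159  ⇒  2A = -338, A = -169.
Then Σ (y_i + y_{i+1})·c_i = 2704, so ȳ = 2704 / (6·(-169)) = -8/3.

-8/3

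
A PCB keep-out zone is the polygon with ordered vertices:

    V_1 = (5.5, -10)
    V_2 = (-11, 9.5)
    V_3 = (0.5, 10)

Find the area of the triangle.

Apply the shoelace (surveyor's) formula: 2A = Σ (x_i·y_{i+1} − x_{i+1}·y_i), indices taken mod 3.
V_1→V_2: (5.5)(9.5) − (-11)(-10) = -57.75
V_2→V_3: (-11)(10) − (0.5)(9.5) = -114.75
V_3→V_1: (0.5)(-10) − (5.5)(10) = -60
Σ = -232.5
Area = |Σ|/2 = 116.25.

116.25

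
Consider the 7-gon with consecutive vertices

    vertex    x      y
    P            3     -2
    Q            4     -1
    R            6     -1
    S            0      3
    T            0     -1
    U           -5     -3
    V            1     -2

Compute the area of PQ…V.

18.5

Apply the shoelace (surveyor's) formula: 2A = Σ (x_i·y_{i+1} − x_{i+1}·y_i), indices taken mod 7.
P→Q: (3)(-1) − (4)(-2) = 5
Q→R: (4)(-1) − (6)(-1) = 2
R→S: (6)(3) − (0)(-1) = 18
S→T: (0)(-1) − (0)(3) = 0
T→U: (0)(-3) − (-5)(-1) = -5
U→V: (-5)(-2) − (1)(-3) = 13
V→P: (1)(-2) − (3)(-2) = 4
Σ = 37
Area = |Σ|/2 = 18.5.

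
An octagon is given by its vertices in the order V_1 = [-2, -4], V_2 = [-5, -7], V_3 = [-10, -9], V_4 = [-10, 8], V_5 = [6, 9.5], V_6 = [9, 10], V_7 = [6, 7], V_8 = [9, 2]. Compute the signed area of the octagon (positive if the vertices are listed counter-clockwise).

-224.75

Apply the shoelace (surveyor's) formula: 2A = Σ (x_i·y_{i+1} − x_{i+1}·y_i), indices taken mod 8.
Σ = (-6) + (-25) + (-170) + (-143) + (-25.5) + (3) + (-51) + (-32) = -449.5
Signed area = Σ/2 = -224.75 (negative ⇒ clockwise traversal).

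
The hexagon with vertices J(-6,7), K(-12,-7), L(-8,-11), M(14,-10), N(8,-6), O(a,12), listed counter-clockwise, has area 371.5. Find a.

11

Write out the shoelace sum; only the two edges meeting at O involve a:
2·Area = [(8·12 − a·(-6)) + (a·7 − (-6)·12)] + 432
       = 13·a + 600 = 743
⇒ a = 11.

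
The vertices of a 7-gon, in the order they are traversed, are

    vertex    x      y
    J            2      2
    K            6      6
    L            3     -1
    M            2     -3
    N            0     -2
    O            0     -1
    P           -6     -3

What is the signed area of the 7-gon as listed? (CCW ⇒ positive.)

-23.5

Apply the shoelace (surveyor's) formula: 2A = Σ (x_i·y_{i+1} − x_{i+1}·y_i), indices taken mod 7.
Σ = (0) + (-24) + (-7) + (-4) + (0) + (-6) + (-6) = -47
Signed area = Σ/2 = -23.5 (negative ⇒ clockwise traversal).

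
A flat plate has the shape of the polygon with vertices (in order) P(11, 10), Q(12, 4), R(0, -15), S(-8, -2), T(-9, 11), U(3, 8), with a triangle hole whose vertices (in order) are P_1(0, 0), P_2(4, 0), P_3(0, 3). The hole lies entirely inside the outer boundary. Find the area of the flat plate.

Outer boundary:
Apply the shoelace (surveyor's) formula: 2A = Σ (x_i·y_{i+1} − x_{i+1}·y_i), indices taken mod 6.
P→Q: (11)(4) − (12)(10) = -76
Q→R: (12)(-15) − (0)(4) = -180
R→S: (0)(-2) − (-8)(-15) = -120
S→T: (-8)(11) − (-9)(-2) = -106
T→U: (-9)(8) − (3)(11) = -105
U→P: (3)(10) − (11)(8) = -58
Σ = -645
Area = |Σ|/2 = 322.5.
Hole:
Apply the shoelace formula: 2A = Σ (x_i·y_{i+1} − x_{i+1}·y_i), indices taken mod 3.
Σ = (0) + (12) + (0) = 12
Area = |Σ|/2 = 6.
Net area = 322.5 − 6 = 316.5.

316.5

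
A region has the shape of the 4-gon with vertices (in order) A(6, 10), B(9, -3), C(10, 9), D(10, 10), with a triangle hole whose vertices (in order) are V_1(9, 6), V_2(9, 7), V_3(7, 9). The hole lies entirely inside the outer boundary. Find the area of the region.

Outer boundary:
Apply the shoelace formula: 2A = Σ (x_i·y_{i+1} − x_{i+1}·y_i), indices taken mod 4.
A→B: (6)(-3) − (9)(10) = -108
B→C: (9)(9) − (10)(-3) = 111
C→D: (10)(10) − (10)(9) = 10
D→A: (10)(10) − (6)(10) = 40
Σ = 53
Area = |Σ|/2 = 26.5.
Hole:
Apply the shoelace (surveyor's) formula: 2A = Σ (x_i·y_{i+1} − x_{i+1}·y_i), indices taken mod 3.
V_1→V_2: (9)(7) − (9)(6) = 9
V_2→V_3: (9)(9) − (7)(7) = 32
V_3→V_1: (7)(6) − (9)(9) = -39
Σ = 2
Area = |Σ|/2 = 1.
Net area = 26.5 − 1 = 25.5.

25.5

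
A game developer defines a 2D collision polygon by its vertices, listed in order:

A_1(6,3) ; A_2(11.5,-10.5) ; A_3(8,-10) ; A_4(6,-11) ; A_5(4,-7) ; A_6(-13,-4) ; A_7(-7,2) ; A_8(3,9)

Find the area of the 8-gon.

214.75

Apply Gauss's area formula: 2A = Σ (x_i·y_{i+1} − x_{i+1}·y_i), indices taken mod 8.
Σ = (-97.5) + (-31) + (-28) + (2) + (-107) + (-54) + (-69) + (-45) = -429.5
Area = |Σ|/2 = 214.75.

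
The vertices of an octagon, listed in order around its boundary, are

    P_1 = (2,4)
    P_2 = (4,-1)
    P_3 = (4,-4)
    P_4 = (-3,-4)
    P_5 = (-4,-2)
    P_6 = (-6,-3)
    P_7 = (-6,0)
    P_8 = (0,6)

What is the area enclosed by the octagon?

67

Apply the surveyor's formula: 2A = Σ (x_i·y_{i+1} − x_{i+1}·y_i), indices taken mod 8.
Σ = (-18) + (-12) + (-28) + (-10) + (0) + (-18) + (-36) + (-12) = -134
Area = |Σ|/2 = 67.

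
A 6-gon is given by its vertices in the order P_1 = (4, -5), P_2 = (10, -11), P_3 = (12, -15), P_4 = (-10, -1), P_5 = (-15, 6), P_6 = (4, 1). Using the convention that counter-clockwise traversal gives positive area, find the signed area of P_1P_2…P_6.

-156

Apply Gauss's area formula: 2A = Σ (x_i·y_{i+1} − x_{i+1}·y_i), indices taken mod 6.
Σ = (6) + (-18) + (-162) + (-75) + (-39) + (-24) = -312
Signed area = Σ/2 = -156 (negative ⇒ clockwise traversal).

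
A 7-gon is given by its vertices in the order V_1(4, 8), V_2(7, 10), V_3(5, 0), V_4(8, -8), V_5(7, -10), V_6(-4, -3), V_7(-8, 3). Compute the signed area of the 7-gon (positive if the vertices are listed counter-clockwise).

-151.5

Apply the shoelace formula: 2A = Σ (x_i·y_{i+1} − x_{i+1}·y_i), indices taken mod 7.
Σ = (-16) + (-50) + (-40) + (-24) + (-61) + (-36) + (-76) = -303
Signed area = Σ/2 = -151.5 (negative ⇒ clockwise traversal).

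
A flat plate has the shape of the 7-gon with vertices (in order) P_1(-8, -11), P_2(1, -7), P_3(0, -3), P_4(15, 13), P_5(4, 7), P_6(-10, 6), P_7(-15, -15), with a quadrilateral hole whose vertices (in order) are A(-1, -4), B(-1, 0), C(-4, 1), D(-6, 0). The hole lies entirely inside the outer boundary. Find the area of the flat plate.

258

Outer boundary:
P_1→P_2: (-8)(-7) − (1)(-11) = 67
P_2→P_3: (1)(-3) − (0)(-7) = -3
P_3→P_4: (0)(13) − (15)(-3) = 45
P_4→P_5: (15)(7) − (4)(13) = 53
P_5→P_6: (4)(6) − (-10)(7) = 94
P_6→P_7: (-10)(-15) − (-15)(6) = 240
P_7→P_1: (-15)(-11) − (-8)(-15) = 45
Σ = 541
Area = |Σ|/2 = 270.5.
Hole:
A→B: (-1)(0) − (-1)(-4) = -4
B→C: (-1)(1) − (-4)(0) = -1
C→D: (-4)(0) − (-6)(1) = 6
D→A: (-6)(-4) − (-1)(0) = 24
Σ = 25
Area = |Σ|/2 = 12.5.
Net area = 270.5 − 12.5 = 258.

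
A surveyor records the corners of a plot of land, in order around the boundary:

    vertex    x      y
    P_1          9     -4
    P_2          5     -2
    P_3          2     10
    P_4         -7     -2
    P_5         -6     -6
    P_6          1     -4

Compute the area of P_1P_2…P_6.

107

P_1→P_2: (9)(-2) − (5)(-4) = 2
P_2→P_3: (5)(10) − (2)(-2) = 54
P_3→P_4: (2)(-2) − (-7)(10) = 66
P_4→P_5: (-7)(-6) − (-6)(-2) = 30
P_5→P_6: (-6)(-4) − (1)(-6) = 30
P_6→P_1: (1)(-4) − (9)(-4) = 32
Σ = 214
Area = |Σ|/2 = 107.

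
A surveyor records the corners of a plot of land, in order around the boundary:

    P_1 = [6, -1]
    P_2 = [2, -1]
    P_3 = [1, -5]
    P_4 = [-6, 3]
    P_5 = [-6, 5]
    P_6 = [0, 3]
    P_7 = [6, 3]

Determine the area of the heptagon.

56

Σ = (-4) + (-9) + (-27) + (-12) + (-18) + (-18) + (-24) = -112
Area = |Σ|/2 = 56.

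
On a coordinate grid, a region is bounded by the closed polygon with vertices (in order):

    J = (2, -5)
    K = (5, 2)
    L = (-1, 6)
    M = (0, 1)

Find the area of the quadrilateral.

29

Cross-terms: 29, 32, -1, -2  ⇒  Σ = 58
Area = |Σ|/2 = 29.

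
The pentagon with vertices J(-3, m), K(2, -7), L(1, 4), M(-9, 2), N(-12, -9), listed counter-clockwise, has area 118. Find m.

-6

Write out the shoelace sum; only the two edges meeting at J involve m:
2·Area = [((-12)·m − (-3)·(-9)) + ((-3)·(-7) − 2·m)] + 158
       = -14·m + 152 = 236
⇒ m = -6.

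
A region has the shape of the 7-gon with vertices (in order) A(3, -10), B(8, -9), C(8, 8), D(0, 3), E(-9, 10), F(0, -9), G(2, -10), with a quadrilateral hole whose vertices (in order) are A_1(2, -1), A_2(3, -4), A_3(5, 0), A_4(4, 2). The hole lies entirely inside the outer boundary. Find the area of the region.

Outer boundary:
A→B: (3)(-9) − (8)(-10) = 53
B→C: (8)(8) − (8)(-9) = 136
C→D: (8)(3) − (0)(8) = 24
D→E: (0)(10) − (-9)(3) = 27
E→F: (-9)(-9) − (0)(10) = 81
F→G: (0)(-10) − (2)(-9) = 18
G→A: (2)(-10) − (3)(-10) = 10
Σ = 349
Area = |Σ|/2 = 174.5.
Hole:
Cross-terms: -5, 20, 10, -8  ⇒  Σ = 17
Area = |Σ|/2 = 8.5.
Net area = 174.5 − 8.5 = 166.

166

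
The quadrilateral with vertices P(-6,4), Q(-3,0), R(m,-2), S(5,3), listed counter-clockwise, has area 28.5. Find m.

-3

Write out the shoelace sum; only the two edges meeting at R involve m:
2·Area = [((-3)·(-2) − m·0) + (m·3 − 5·(-2))] + 50
       = 3·m + 66 = 57
⇒ m = -3.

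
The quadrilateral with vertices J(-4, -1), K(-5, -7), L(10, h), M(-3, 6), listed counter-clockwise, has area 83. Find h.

7

The doubled signed area Σ (x_i y_{i+1} − x_{i+1} y_i) is linear in h.
With h=0 it equals 180; the coefficient of h is -2 (from the two edges through L).
So -2·h + 180 = 2·83 = 166 ⇒ h = 7.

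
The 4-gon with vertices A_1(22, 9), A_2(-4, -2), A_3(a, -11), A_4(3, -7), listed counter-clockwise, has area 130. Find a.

-2

Write out the shoelace sum; only the two edges meeting at A_3 involve a:
2·Area = [((-4)·(-11) − a·(-2)) + (a·(-7) − 3·(-11))] + 173
       = -5·a + 250 = 260
⇒ a = -2.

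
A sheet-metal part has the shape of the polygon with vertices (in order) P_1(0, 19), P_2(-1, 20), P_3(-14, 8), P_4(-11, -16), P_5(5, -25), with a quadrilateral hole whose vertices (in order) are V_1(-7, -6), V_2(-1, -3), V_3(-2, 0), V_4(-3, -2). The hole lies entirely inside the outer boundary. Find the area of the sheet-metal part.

518

Outer boundary:
Apply Gauss's area formula: 2A = Σ (x_i·y_{i+1} − x_{i+1}·y_i), indices taken mod 5.
Σ = (19) + (272) + (312) + (355) + (95) = 1053
Area = |Σ|/2 = 526.5.
Hole:
Apply the shoelace formula: 2A = Σ (x_i·y_{i+1} − x_{i+1}·y_i), indices taken mod 4.
Cross-terms: 15, -6, 4, 4  ⇒  Σ = 17
Area = |Σ|/2 = 8.5.
Net area = 526.5 − 8.5 = 518.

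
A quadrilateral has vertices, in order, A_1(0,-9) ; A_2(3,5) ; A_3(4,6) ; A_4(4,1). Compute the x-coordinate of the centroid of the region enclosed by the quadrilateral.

Apply the surveyor's formula. First the cross-terms c_i = x_i·y_{i+1} − x_{i+1}·y_i:
  27, -2, -20, -36  ⇒  2A = -31, A = -15.5.
Then Σ (x_i + x_{i+1})·c_i = -237, so x̄ = -237 / (6·(-15.5)) = 79/31.

79/31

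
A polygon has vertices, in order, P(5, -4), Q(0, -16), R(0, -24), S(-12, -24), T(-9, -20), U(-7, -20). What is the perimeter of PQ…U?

60

|PQ| = √((-5)² + (-12)²) = √169 = 13
|QR| = √((0)² + (-8)²) = √64 = 8
|RS| = √((-12)² + (0)²) = √144 = 12
|ST| = √((3)² + (4)²) = √25 = 5
|TU| = √((2)² + (0)²) = √4 = 2
|UP| = √((12)² + (16)²) = √400 = 20
Perimeter = 13 + 8 + 12 + 5 + 2 + 20 = 60.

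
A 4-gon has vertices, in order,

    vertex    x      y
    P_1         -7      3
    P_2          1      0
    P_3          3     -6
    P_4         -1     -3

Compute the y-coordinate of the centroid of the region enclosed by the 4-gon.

-1.125

Apply Gauss's area formula. First the cross-terms c_i = x_i·y_{i+1} − x_{i+1}·y_i:
  -3, -6, -15, -24  ⇒  2A = -48, A = -24.
Then Σ (y_i + y_{i+1})·c_i = 162, so ȳ = 162 / (6·(-24)) = -1.125.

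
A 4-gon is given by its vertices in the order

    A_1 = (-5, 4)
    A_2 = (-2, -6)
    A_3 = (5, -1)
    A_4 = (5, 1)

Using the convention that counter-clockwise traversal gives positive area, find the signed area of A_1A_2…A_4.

A_1→A_2: (-5)(-6) − (-2)(4) = 38
A_2→A_3: (-2)(-1) − (5)(-6) = 32
A_3→A_4: (5)(1) − (5)(-1) = 10
A_4→A_1: (5)(4) − (-5)(1) = 25
Σ = 105
Signed area = Σ/2 = 52.5 (positive ⇒ counter-clockwise traversal).

52.5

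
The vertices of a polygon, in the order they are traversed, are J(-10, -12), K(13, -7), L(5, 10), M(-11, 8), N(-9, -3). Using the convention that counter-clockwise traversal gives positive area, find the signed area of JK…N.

362

Apply Gauss's area formula: 2A = Σ (x_i·y_{i+1} − x_{i+1}·y_i), indices taken mod 5.
Σ = (226) + (165) + (150) + (105) + (78) = 724
Signed area = Σ/2 = 362 (positive ⇒ counter-clockwise traversal).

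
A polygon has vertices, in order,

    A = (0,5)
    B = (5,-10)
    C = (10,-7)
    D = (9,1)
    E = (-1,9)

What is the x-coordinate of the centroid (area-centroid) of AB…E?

483/95

Apply the shoelace formula. First the cross-terms c_i = x_i·y_{i+1} − x_{i+1}·y_i:
  -25, 65, 73, 82, -5  ⇒  2A = 190, A = 95.
Then Σ (x_i + x_{i+1})·c_i = 2898, so x̄ = 2898 / (6·95) = 483/95.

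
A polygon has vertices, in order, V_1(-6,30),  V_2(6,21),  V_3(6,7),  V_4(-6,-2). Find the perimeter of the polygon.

76

|V_1V_2| = √((12)² + (-9)²) = √225 = 15
|V_2V_3| = √((0)² + (-14)²) = √196 = 14
|V_3V_4| = √((-12)² + (-9)²) = √225 = 15
|V_4V_1| = √((0)² + (32)²) = √1024 = 32
Perimeter = 15 + 14 + 15 + 32 = 76.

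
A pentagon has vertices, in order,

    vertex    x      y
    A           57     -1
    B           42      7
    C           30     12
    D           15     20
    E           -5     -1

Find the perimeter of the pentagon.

138

|AB| = √((-15)² + (8)²) = √289 = 17
|BC| = √((-12)² + (5)²) = √169 = 13
|CD| = √((-15)² + (8)²) = √289 = 17
|DE| = √((-20)² + (-21)²) = √841 = 29
|EA| = √((62)² + (0)²) = √3844 = 62
Perimeter = 17 + 13 + 17 + 29 + 62 = 138.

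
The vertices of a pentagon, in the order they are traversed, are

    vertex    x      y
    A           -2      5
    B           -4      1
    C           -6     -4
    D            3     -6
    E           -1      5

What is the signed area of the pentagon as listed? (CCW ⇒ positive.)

Apply the shoelace formula: 2A = Σ (x_i·y_{i+1} − x_{i+1}·y_i), indices taken mod 5.
Σ = (18) + (22) + (48) + (9) + (5) = 102
Signed area = Σ/2 = 51 (positive ⇒ counter-clockwise traversal).

51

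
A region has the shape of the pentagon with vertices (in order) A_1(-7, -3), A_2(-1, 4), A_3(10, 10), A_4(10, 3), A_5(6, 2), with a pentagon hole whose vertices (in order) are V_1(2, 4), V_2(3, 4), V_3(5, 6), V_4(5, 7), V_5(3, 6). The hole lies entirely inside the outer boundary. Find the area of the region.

72.5

Outer boundary:
Apply the shoelace formula: 2A = Σ (x_i·y_{i+1} − x_{i+1}·y_i), indices taken mod 5.
A_1→A_2: (-7)(4) − (-1)(-3) = -31
A_2→A_3: (-1)(10) − (10)(4) = -50
A_3→A_4: (10)(3) − (10)(10) = -70
A_4→A_5: (10)(2) − (6)(3) = 2
A_5→A_1: (6)(-3) − (-7)(2) = -4
Σ = -153
Area = |Σ|/2 = 76.5.
Hole:
Σ = (-4) + (-2) + (5) + (9) + (0) = 8
Area = |Σ|/2 = 4.
Net area = 76.5 − 4 = 72.5.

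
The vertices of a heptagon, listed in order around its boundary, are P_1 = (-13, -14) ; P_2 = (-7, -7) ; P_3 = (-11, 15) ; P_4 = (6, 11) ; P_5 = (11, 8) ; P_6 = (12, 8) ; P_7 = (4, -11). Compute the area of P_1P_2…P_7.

Apply the shoelace (surveyor's) formula: 2A = Σ (x_i·y_{i+1} − x_{i+1}·y_i), indices taken mod 7.
P_1→P_2: (-13)(-7) − (-7)(-14) = -7
P_2→P_3: (-7)(15) − (-11)(-7) = -182
P_3→P_4: (-11)(11) − (6)(15) = -211
P_4→P_5: (6)(8) − (11)(11) = -73
P_5→P_6: (11)(8) − (12)(8) = -8
P_6→P_7: (12)(-11) − (4)(8) = -164
P_7→P_1: (4)(-14) − (-13)(-11) = -199
Σ = -844
Area = |Σ|/2 = 422.

422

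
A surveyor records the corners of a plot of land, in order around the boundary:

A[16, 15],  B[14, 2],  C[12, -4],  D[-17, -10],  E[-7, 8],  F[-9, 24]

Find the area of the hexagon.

633.5

Apply the surveyor's formula: 2A = Σ (x_i·y_{i+1} − x_{i+1}·y_i), indices taken mod 6.
A→B: (16)(2) − (14)(15) = -178
B→C: (14)(-4) − (12)(2) = -80
C→D: (12)(-10) − (-17)(-4) = -188
D→E: (-17)(8) − (-7)(-10) = -206
E→F: (-7)(24) − (-9)(8) = -96
F→A: (-9)(15) − (16)(24) = -519
Σ = -1267
Area = |Σ|/2 = 633.5.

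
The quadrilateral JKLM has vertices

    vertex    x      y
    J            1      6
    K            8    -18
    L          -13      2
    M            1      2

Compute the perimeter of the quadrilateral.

72

|JK| = √((7)² + (-24)²) = √625 = 25
|KL| = √((-21)² + (20)²) = √841 = 29
|LM| = √((14)² + (0)²) = √196 = 14
|MJ| = √((0)² + (4)²) = √16 = 4
Perimeter = 25 + 29 + 14 + 4 = 72.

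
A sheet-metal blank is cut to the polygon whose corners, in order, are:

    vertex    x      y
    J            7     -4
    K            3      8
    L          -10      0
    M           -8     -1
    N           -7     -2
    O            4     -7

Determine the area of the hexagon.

128.5

Apply the shoelace (surveyor's) formula: 2A = Σ (x_i·y_{i+1} − x_{i+1}·y_i), indices taken mod 6.
J→K: (7)(8) − (3)(-4) = 68
K→L: (3)(0) − (-10)(8) = 80
L→M: (-10)(-1) − (-8)(0) = 10
M→N: (-8)(-2) − (-7)(-1) = 9
N→O: (-7)(-7) − (4)(-2) = 57
O→J: (4)(-4) − (7)(-7) = 33
Σ = 257
Area = |Σ|/2 = 128.5.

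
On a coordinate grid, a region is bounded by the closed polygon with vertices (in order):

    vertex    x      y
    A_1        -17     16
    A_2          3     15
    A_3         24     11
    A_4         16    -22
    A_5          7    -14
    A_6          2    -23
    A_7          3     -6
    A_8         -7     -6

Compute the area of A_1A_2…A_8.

877

Apply the shoelace (surveyor's) formula: 2A = Σ (x_i·y_{i+1} − x_{i+1}·y_i), indices taken mod 8.
A_1→A_2: (-17)(15) − (3)(16) = -303
A_2→A_3: (3)(11) − (24)(15) = -327
A_3→A_4: (24)(-22) − (16)(11) = -704
A_4→A_5: (16)(-14) − (7)(-22) = -70
A_5→A_6: (7)(-23) − (2)(-14) = -133
A_6→A_7: (2)(-6) − (3)(-23) = 57
A_7→A_8: (3)(-6) − (-7)(-6) = -60
A_8→A_1: (-7)(16) − (-17)(-6) = -214
Σ = -1754
Area = |Σ|/2 = 877.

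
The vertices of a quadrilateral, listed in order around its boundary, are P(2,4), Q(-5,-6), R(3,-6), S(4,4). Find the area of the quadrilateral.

50

Apply the shoelace (surveyor's) formula: 2A = Σ (x_i·y_{i+1} − x_{i+1}·y_i), indices taken mod 4.
P→Q: (2)(-6) − (-5)(4) = 8
Q→R: (-5)(-6) − (3)(-6) = 48
R→S: (3)(4) − (4)(-6) = 36
S→P: (4)(4) − (2)(4) = 8
Σ = 100
Area = |Σ|/2 = 50.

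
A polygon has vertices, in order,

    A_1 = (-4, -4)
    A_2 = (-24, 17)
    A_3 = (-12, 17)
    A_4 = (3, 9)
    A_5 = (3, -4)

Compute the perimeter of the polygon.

78

|A_1A_2| = √((-20)² + (21)²) = √841 = 29
|A_2A_3| = √((12)² + (0)²) = √144 = 12
|A_3A_4| = √((15)² + (-8)²) = √289 = 17
|A_4A_5| = √((0)² + (-13)²) = √169 = 13
|A_5A_1| = √((-7)² + (0)²) = √49 = 7
Perimeter = 29 + 12 + 17 + 13 + 7 = 78.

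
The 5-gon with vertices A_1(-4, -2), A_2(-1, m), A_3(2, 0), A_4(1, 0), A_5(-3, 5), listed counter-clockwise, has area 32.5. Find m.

The doubled signed area Σ (x_i y_{i+1} − x_{i+1} y_i) is linear in m.
With m=0 it equals 29; the coefficient of m is -6 (from the two edges through A_2).
So -6·m + 29 = 2·32.5 = 65 ⇒ m = -6.

-6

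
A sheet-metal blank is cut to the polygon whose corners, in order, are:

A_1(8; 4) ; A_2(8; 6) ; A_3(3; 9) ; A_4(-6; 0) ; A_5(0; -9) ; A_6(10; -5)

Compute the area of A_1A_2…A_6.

Σ = (16) + (54) + (54) + (54) + (90) + (80) = 348
Area = |Σ|/2 = 174.

174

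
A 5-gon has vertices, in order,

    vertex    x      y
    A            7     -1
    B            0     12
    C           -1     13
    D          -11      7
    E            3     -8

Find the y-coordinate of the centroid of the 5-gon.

Apply Gauss's area formula. First the cross-terms c_i = x_i·y_{i+1} − x_{i+1}·y_i:
  84, 12, 136, 67, 53  ⇒  2A = 352, A = 176.
Then Σ (y_i + y_{i+1})·c_i = 3400, so ȳ = 3400 / (6·176) = 425/132.

425/132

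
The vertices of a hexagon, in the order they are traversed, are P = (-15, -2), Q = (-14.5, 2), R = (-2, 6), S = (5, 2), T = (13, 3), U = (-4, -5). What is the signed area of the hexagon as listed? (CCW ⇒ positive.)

-153.5

Apply Gauss's area formula: 2A = Σ (x_i·y_{i+1} − x_{i+1}·y_i), indices taken mod 6.
Cross-terms: -59, -83, -34, -11, -53, -67  ⇒  Σ = -307
Signed area = Σ/2 = -153.5 (negative ⇒ clockwise traversal).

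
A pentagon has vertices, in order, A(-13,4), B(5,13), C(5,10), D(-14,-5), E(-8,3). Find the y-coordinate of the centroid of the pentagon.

Apply Gauss's area formula. First the cross-terms c_i = x_i·y_{i+1} − x_{i+1}·y_i:
  -189, -15, 115, -82, 7  ⇒  2A = -164, A = -82.
Then Σ (y_i + y_{i+1})·c_i = -2770, so ȳ = -2770 / (6·(-82)) = 1385/246.

1385/246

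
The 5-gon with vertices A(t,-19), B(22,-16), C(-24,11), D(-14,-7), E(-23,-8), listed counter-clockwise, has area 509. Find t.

Write out the shoelace sum; only the two edges meeting at A involve t:
2·Area = [((-23)·(-19) − t·(-8)) + (t·(-16) − 22·(-19))] + 131
       = -8·t + 986 = 1018
⇒ t = -4.

-4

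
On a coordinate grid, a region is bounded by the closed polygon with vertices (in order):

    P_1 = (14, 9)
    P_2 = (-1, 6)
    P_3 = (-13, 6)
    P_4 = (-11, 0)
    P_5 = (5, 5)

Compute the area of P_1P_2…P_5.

Apply the surveyor's formula: 2A = Σ (x_i·y_{i+1} − x_{i+1}·y_i), indices taken mod 5.
Σ = (93) + (72) + (66) + (-55) + (-25) = 151
Area = |Σ|/2 = 75.5.

75.5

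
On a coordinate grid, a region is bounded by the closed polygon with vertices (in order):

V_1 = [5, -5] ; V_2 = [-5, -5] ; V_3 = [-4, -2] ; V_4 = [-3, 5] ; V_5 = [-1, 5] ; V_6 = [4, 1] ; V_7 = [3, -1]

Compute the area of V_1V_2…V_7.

Apply the shoelace formula: 2A = Σ (x_i·y_{i+1} − x_{i+1}·y_i), indices taken mod 7.
V_1→V_2: (5)(-5) − (-5)(-5) = -50
V_2→V_3: (-5)(-2) − (-4)(-5) = -10
V_3→V_4: (-4)(5) − (-3)(-2) = -26
V_4→V_5: (-3)(5) − (-1)(5) = -10
V_5→V_6: (-1)(1) − (4)(5) = -21
V_6→V_7: (4)(-1) − (3)(1) = -7
V_7→V_1: (3)(-5) − (5)(-1) = -10
Σ = -134
Area = |Σ|/2 = 67.

67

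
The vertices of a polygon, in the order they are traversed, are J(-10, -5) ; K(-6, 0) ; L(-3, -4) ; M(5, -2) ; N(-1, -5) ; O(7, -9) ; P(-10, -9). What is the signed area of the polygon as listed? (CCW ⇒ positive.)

Apply the shoelace (surveyor's) formula: 2A = Σ (x_i·y_{i+1} − x_{i+1}·y_i), indices taken mod 7.
Cross-terms: -30, 24, 26, -27, 44, -153, -40  ⇒  Σ = -156
Signed area = Σ/2 = -78 (negative ⇒ clockwise traversal).

-78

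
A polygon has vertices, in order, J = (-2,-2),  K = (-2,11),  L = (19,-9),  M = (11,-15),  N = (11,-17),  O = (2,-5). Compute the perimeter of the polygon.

|JK| = √((0)² + (13)²) = √169 = 13
|KL| = √((21)² + (-20)²) = √841 = 29
|LM| = √((-8)² + (-6)²) = √100 = 10
|MN| = √((0)² + (-2)²) = √4 = 2
|NO| = √((-9)² + (12)²) = √225 = 15
|OJ| = √((-4)² + (3)²) = √25 = 5
Perimeter = 13 + 29 + 10 + 2 + 15 + 5 = 74.

74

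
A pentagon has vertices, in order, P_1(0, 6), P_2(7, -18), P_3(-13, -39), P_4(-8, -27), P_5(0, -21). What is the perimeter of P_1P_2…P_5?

|P_1P_2| = √((7)² + (-24)²) = √625 = 25
|P_2P_3| = √((-20)² + (-21)²) = √841 = 29
|P_3P_4| = √((5)² + (12)²) = √169 = 13
|P_4P_5| = √((8)² + (6)²) = √100 = 10
|P_5P_1| = √((0)² + (27)²) = √729 = 27
Perimeter = 25 + 29 + 13 + 10 + 27 = 104.

104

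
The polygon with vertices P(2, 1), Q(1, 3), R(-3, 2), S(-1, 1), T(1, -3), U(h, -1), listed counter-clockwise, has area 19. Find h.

5

The doubled signed area Σ (x_i y_{i+1} − x_{i+1} y_i) is linear in h.
With h=0 it equals 18; the coefficient of h is 4 (from the two edges through U).
So 4·h + 18 = 2·19 = 38 ⇒ h = 5.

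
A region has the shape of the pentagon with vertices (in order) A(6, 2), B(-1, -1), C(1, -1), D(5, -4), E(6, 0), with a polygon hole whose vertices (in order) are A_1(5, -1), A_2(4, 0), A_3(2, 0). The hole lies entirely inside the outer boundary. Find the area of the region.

16.5

Outer boundary:
A→B: (6)(-1) − (-1)(2) = -4
B→C: (-1)(-1) − (1)(-1) = 2
C→D: (1)(-4) − (5)(-1) = 1
D→E: (5)(0) − (6)(-4) = 24
E→A: (6)(2) − (6)(0) = 12
Σ = 35
Area = |Σ|/2 = 17.5.
Hole:
Σ = (4) + (0) + (-2) = 2
Area = |Σ|/2 = 1.
Net area = 17.5 − 1 = 16.5.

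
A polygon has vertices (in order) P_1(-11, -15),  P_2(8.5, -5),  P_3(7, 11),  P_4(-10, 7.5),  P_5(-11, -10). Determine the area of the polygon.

Σ = (182.5) + (128.5) + (162.5) + (182.5) + (55) = 711
Area = |Σ|/2 = 355.5.

355.5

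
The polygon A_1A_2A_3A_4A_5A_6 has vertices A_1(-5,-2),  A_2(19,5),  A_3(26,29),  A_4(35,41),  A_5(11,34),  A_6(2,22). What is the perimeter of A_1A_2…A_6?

130

|A_1A_2| = √((24)² + (7)²) = √625 = 25
|A_2A_3| = √((7)² + (24)²) = √625 = 25
|A_3A_4| = √((9)² + (12)²) = √225 = 15
|A_4A_5| = √((-24)² + (-7)²) = √625 = 25
|A_5A_6| = √((-9)² + (-12)²) = √225 = 15
|A_6A_1| = √((-7)² + (-24)²) = √625 = 25
Perimeter = 25 + 25 + 15 + 25 + 15 + 25 = 130.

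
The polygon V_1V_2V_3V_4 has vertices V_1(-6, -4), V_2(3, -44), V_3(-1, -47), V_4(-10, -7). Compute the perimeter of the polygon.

92

|V_1V_2| = √((9)² + (-40)²) = √1681 = 41
|V_2V_3| = √((-4)² + (-3)²) = √25 = 5
|V_3V_4| = √((-9)² + (40)²) = √1681 = 41
|V_4V_1| = √((4)² + (3)²) = √25 = 5
Perimeter = 41 + 5 + 41 + 5 = 92.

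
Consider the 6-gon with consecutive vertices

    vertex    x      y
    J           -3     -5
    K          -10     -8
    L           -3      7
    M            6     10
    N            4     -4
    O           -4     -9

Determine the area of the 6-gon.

Σ = (-26) + (-94) + (-72) + (-64) + (-52) + (-7) = -315
Area = |Σ|/2 = 157.5.

157.5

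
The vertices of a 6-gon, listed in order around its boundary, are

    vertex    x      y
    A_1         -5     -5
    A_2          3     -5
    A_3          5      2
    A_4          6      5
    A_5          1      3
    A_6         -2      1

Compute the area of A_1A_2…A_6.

59.5

A_1→A_2: (-5)(-5) − (3)(-5) = 40
A_2→A_3: (3)(2) − (5)(-5) = 31
A_3→A_4: (5)(5) − (6)(2) = 13
A_4→A_5: (6)(3) − (1)(5) = 13
A_5→A_6: (1)(1) − (-2)(3) = 7
A_6→A_1: (-2)(-5) − (-5)(1) = 15
Σ = 119
Area = |Σ|/2 = 59.5.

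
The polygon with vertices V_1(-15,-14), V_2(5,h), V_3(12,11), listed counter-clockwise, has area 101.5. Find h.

The doubled signed area Σ (x_i y_{i+1} − x_{i+1} y_i) is linear in h.
With h=0 it equals 122; the coefficient of h is -27 (from the two edges through V_2).
So -27·h + 122 = 2·101.5 = 203 ⇒ h = -3.

-3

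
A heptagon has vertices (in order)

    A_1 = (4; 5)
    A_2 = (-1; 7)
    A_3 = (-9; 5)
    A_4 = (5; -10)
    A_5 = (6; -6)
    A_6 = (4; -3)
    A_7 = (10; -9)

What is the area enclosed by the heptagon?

Apply the surveyor's formula: 2A = Σ (x_i·y_{i+1} − x_{i+1}·y_i), indices taken mod 7.
Σ = (33) + (58) + (65) + (30) + (6) + (-6) + (86) = 272
Area = |Σ|/2 = 136.

136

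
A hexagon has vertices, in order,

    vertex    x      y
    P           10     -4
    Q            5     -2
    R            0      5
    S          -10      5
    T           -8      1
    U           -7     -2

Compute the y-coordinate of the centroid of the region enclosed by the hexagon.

37/44

Apply the shoelace (surveyor's) formula. First the cross-terms c_i = x_i·y_{i+1} − x_{i+1}·y_i:
  0, 25, 50, 30, 23, 48  ⇒  2A = 176, A = 88.
Then Σ (y_i + y_{i+1})·c_i = 444, so ȳ = 444 / (6·88) = 37/44.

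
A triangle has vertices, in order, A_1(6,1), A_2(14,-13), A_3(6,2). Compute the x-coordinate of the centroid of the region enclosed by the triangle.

Apply the surveyor's formula. First the cross-terms c_i = x_i·y_{i+1} − x_{i+1}·y_i:
  -92, 106, -6  ⇒  2A = 8, A = 4.
Then Σ (x_i + x_{i+1})·c_i = 208, so x̄ = 208 / (6·4) = 26/3.

26/3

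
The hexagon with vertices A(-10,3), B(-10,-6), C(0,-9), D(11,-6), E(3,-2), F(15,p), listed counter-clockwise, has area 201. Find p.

4

The doubled signed area Σ (x_i y_{i+1} − x_{i+1} y_i) is linear in p.
With p=0 it equals 350; the coefficient of p is 13 (from the two edges through F).
So 13·p + 350 = 2·201 = 402 ⇒ p = 4.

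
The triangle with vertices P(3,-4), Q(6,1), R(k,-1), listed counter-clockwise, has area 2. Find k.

4

Write out the shoelace sum; only the two edges meeting at R involve k:
2·Area = [(6·(-1) − k·1) + (k·(-4) − 3·(-1))] + 27
       = -5·k + 24 = 4
⇒ k = 4.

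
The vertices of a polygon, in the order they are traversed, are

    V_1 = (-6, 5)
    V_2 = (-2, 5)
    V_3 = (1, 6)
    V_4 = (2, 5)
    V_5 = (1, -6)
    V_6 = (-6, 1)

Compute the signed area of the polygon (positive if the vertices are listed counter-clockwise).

Apply Gauss's area formula: 2A = Σ (x_i·y_{i+1} − x_{i+1}·y_i), indices taken mod 6.
Σ = (-20) + (-17) + (-7) + (-17) + (-35) + (-24) = -120
Signed area = Σ/2 = -60 (negative ⇒ clockwise traversal).

-60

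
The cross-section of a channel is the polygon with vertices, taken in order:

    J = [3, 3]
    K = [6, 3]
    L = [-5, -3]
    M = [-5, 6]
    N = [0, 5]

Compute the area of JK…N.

Σ = (-9) + (-3) + (-45) + (-25) + (-15) = -97
Area = |Σ|/2 = 48.5.

48.5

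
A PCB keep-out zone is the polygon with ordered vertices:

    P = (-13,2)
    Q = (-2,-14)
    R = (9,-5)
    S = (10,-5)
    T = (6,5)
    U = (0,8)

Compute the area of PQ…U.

279.5

Cross-terms: 186, 136, 5, 80, 48, 104  ⇒  Σ = 559
Area = |Σ|/2 = 279.5.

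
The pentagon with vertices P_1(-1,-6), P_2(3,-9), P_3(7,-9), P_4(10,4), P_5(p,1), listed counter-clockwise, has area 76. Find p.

The doubled signed area Σ (x_i y_{i+1} − x_{i+1} y_i) is linear in p.
With p=0 it equals 192; the coefficient of p is -10 (from the two edges through P_5).
So -10·p + 192 = 2·76 = 152 ⇒ p = 4.

4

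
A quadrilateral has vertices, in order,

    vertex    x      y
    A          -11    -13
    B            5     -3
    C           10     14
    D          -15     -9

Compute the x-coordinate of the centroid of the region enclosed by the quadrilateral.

-364/207

Apply the shoelace (surveyor's) formula. First the cross-terms c_i = x_i·y_{i+1} − x_{i+1}·y_i:
  98, 100, 120, 96  ⇒  2A = 414, A = 207.
Then Σ (x_i + x_{i+1})·c_i = -2184, so x̄ = -2184 / (6·207) = -364/207.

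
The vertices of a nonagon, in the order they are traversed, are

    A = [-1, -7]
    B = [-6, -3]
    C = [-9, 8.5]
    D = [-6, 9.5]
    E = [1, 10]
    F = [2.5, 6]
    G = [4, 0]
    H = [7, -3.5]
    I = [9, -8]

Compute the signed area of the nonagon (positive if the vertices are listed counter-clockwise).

Cross-terms: -39, -78, -34.5, -69.5, -19, -24, -14, -24.5, -71  ⇒  Σ = -373.5
Signed area = Σ/2 = -186.75 (negative ⇒ clockwise traversal).

-186.75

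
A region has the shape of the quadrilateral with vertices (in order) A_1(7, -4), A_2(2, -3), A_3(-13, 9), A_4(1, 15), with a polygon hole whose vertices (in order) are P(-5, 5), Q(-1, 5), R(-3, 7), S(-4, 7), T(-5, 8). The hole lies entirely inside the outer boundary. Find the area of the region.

167

Outer boundary:
Apply the surveyor's formula: 2A = Σ (x_i·y_{i+1} − x_{i+1}·y_i), indices taken mod 4.
Cross-terms: -13, -21, -204, -109  ⇒  Σ = -347
Area = |Σ|/2 = 173.5.
Hole:
Σ = (-20) + (8) + (7) + (3) + (15) = 13
Area = |Σ|/2 = 6.5.
Net area = 173.5 − 6.5 = 167.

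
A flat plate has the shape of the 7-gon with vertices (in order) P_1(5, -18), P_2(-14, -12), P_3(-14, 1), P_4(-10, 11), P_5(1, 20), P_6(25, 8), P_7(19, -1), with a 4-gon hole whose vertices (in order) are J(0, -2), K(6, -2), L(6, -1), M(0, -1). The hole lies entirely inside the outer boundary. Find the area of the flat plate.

Outer boundary:
Apply Gauss's area formula: 2A = Σ (x_i·y_{i+1} − x_{i+1}·y_i), indices taken mod 7.
Σ = (-312) + (-182) + (-144) + (-211) + (-492) + (-177) + (-337) = -1855
Area = |Σ|/2 = 927.5.
Hole:
Apply the shoelace (surveyor's) formula: 2A = Σ (x_i·y_{i+1} − x_{i+1}·y_i), indices taken mod 4.
Cross-terms: 12, 6, -6, 0  ⇒  Σ = 12
Area = |Σ|/2 = 6.
Net area = 927.5 − 6 = 921.5.

921.5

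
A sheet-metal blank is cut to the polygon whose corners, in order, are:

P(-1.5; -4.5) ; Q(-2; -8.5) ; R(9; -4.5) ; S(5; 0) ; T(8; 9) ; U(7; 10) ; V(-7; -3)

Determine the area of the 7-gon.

124.875

P→Q: (-1.5)(-8.5) − (-2)(-4.5) = 3.75
Q→R: (-2)(-4.5) − (9)(-8.5) = 85.5
R→S: (9)(0) − (5)(-4.5) = 22.5
S→T: (5)(9) − (8)(0) = 45
T→U: (8)(10) − (7)(9) = 17
U→V: (7)(-3) − (-7)(10) = 49
V→P: (-7)(-4.5) − (-1.5)(-3) = 27
Σ = 249.75
Area = |Σ|/2 = 124.875.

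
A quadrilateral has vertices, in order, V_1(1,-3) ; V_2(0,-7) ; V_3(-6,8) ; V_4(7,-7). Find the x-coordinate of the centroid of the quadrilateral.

Apply the shoelace (surveyor's) formula. First the cross-terms c_i = x_i·y_{i+1} − x_{i+1}·y_i:
  -7, -42, -14, -14  ⇒  2A = -77, A = -38.5.
Then Σ (x_i + x_{i+1})·c_i = 119, so x̄ = 119 / (6·(-38.5)) = -17/33.

-17/33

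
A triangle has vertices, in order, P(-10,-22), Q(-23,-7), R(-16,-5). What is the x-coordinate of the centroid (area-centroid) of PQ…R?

Apply the shoelace (surveyor's) formula. First the cross-terms c_i = x_i·y_{i+1} − x_{i+1}·y_i:
  -436, 3, 302  ⇒  2A = -131, A = -65.5.
Then Σ (x_i + x_{i+1})·c_i = 6419, so x̄ = 6419 / (6·(-65.5)) = -49/3.

-49/3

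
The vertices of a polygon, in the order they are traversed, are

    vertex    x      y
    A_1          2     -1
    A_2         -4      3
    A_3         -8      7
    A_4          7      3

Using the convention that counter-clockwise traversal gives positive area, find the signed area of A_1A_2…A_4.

-44

Σ = (2) + (-4) + (-73) + (-13) = -88
Signed area = Σ/2 = -44 (negative ⇒ clockwise traversal).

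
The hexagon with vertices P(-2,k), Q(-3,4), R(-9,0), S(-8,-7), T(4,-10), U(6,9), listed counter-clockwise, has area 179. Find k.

Write out the shoelace sum; only the two edges meeting at P involve k:
2·Area = [(6·k − (-2)·9) + ((-2)·4 − (-3)·k)] + 303
       = 9·k + 313 = 358
⇒ k = 5.

5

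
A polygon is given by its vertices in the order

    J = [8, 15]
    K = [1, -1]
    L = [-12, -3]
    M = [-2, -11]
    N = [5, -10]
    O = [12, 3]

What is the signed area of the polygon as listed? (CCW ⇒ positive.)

227

Apply Gauss's area formula: 2A = Σ (x_i·y_{i+1} − x_{i+1}·y_i), indices taken mod 6.
Cross-terms: -23, -15, 126, 75, 135, 156  ⇒  Σ = 454
Signed area = Σ/2 = 227 (positive ⇒ counter-clockwise traversal).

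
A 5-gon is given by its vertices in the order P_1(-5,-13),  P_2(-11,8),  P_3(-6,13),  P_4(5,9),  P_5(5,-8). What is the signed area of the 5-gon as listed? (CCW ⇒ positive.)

-293.5

Σ = (-183) + (-95) + (-119) + (-85) + (-105) = -587
Signed area = Σ/2 = -293.5 (negative ⇒ clockwise traversal).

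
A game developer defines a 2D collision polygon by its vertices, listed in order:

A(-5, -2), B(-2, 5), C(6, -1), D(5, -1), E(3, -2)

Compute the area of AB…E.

40.5

Apply the shoelace (surveyor's) formula: 2A = Σ (x_i·y_{i+1} − x_{i+1}·y_i), indices taken mod 5.
A→B: (-5)(5) − (-2)(-2) = -29
B→C: (-2)(-1) − (6)(5) = -28
C→D: (6)(-1) − (5)(-1) = -1
D→E: (5)(-2) − (3)(-1) = -7
E→A: (3)(-2) − (-5)(-2) = -16
Σ = -81
Area = |Σ|/2 = 40.5.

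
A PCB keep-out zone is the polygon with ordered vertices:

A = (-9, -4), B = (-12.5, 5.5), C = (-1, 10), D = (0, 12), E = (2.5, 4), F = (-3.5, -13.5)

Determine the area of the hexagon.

194.125

Apply the surveyor's formula: 2A = Σ (x_i·y_{i+1} − x_{i+1}·y_i), indices taken mod 6.
A→B: (-9)(5.5) − (-12.5)(-4) = -99.5
B→C: (-12.5)(10) − (-1)(5.5) = -119.5
C→D: (-1)(12) − (0)(10) = -12
D→E: (0)(4) − (2.5)(12) = -30
E→F: (2.5)(-13.5) − (-3.5)(4) = -19.75
F→A: (-3.5)(-4) − (-9)(-13.5) = -107.5
Σ = -388.25
Area = |Σ|/2 = 194.125.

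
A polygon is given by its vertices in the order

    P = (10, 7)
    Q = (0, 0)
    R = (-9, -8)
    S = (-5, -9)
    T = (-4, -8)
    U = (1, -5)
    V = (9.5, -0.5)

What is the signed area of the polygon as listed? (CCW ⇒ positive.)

95.75

Cross-terms: 0, 0, 41, 4, 28, 47, 71.5  ⇒  Σ = 191.5
Signed area = Σ/2 = 95.75 (positive ⇒ counter-clockwise traversal).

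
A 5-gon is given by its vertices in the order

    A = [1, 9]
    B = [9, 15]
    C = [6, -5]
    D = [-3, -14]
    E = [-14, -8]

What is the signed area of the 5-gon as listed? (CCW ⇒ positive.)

-295

Cross-terms: -66, -135, -99, -172, -118  ⇒  Σ = -590
Signed area = Σ/2 = -295 (negative ⇒ clockwise traversal).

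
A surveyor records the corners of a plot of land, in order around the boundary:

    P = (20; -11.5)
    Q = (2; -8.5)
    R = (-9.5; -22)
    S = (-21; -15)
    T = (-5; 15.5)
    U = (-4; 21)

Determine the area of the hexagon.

704.375

Apply the surveyor's formula: 2A = Σ (x_i·y_{i+1} − x_{i+1}·y_i), indices taken mod 6.
Cross-terms: -147, -124.75, -319.5, -400.5, -43, -374  ⇒  Σ = -1408.75
Area = |Σ|/2 = 704.375.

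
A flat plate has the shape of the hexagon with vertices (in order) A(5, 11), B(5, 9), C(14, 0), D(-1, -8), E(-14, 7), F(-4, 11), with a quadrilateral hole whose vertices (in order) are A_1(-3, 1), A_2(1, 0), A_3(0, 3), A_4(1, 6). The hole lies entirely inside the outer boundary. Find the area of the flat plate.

Outer boundary:
Apply the surveyor's formula: 2A = Σ (x_i·y_{i+1} − x_{i+1}·y_i), indices taken mod 6.
A→B: (5)(9) − (5)(11) = -10
B→C: (5)(0) − (14)(9) = -126
C→D: (14)(-8) − (-1)(0) = -112
D→E: (-1)(7) − (-14)(-8) = -119
E→F: (-14)(11) − (-4)(7) = -126
F→A: (-4)(11) − (5)(11) = -99
Σ = -592
Area = |Σ|/2 = 296.
Hole:
Apply the shoelace formula: 2A = Σ (x_i·y_{i+1} − x_{i+1}·y_i), indices taken mod 4.
Σ = (-1) + (3) + (-3) + (19) = 18
Area = |Σ|/2 = 9.
Net area = 296 − 9 = 287.

287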